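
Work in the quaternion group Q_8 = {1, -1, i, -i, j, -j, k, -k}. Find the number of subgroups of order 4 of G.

|G| = 8 and 4 | 8, so subgroups of order 4 are possible by Lagrange.
The subgroups of order 4 are: {1, -1, i, -i}; {1, -1, j, -j}; {1, -1, k, -k}.
So G has 3 subgroups of order 4.

3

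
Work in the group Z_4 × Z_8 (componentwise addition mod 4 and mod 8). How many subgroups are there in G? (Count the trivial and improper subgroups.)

22

|G| = 32, so by Lagrange every subgroup order divides 32. Divisors: 1, 2, 4, 8, 16, 32.
Subgroups by order — order 1: 1; order 2: 3; order 4: 7; order 8: 7; order 16: 3; order 32: 1.
Total: 1 + 3 + 7 + 7 + 3 + 1 = 22.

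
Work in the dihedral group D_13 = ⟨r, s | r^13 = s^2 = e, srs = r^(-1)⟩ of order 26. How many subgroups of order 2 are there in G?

13

|G| = 26 and 2 | 26, so subgroups of order 2 are possible by Lagrange.
The subgroups of order 2 are: {e, r^10s}; {e, r^11s}; {e, r^12s}; {e, r^2s}; … (13 in all).
So G has 13 subgroups of order 2.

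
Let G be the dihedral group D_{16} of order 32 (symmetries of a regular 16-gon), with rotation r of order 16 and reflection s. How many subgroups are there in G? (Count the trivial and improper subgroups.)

36

|G| = 32, so by Lagrange every subgroup order divides 32. Divisors: 1, 2, 4, 8, 16, 32.
Subgroups by order — order 1: 1; order 2: 17; order 4: 9; order 8: 5; order 16: 3; order 32: 1.
Total: 1 + 17 + 9 + 5 + 3 + 1 = 36.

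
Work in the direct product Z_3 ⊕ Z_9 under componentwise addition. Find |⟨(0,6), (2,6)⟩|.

|⟨(0,6)⟩| = 3 and |⟨(2,6)⟩| = 3, so |H| is a multiple of lcm(3, 3) = 3 and divides |G| = 27.
Closing under the operation: H = {(0,0), (0,3), (0,6), (1,0), (1,3), (1,6), (2,0), (2,3), (2,6)}, so |H| = 9.

9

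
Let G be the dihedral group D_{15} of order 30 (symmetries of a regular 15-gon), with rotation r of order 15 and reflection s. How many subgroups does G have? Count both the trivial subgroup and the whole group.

28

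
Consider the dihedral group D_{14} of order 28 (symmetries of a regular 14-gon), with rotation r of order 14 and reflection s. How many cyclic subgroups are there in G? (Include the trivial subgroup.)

Group the elements of G by the cyclic subgroup they generate; each cyclic subgroup of order d accounts for φ(d) elements.
Cyclic subgroups by order — order 1: 1; order 2: 15; order 7: 1; order 14: 1.
Total: 18.

18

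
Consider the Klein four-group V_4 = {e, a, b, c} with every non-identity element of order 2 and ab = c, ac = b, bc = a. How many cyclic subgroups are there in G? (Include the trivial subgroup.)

4

Each element a generates a cyclic subgroup ⟨a⟩; distinct elements may generate the same one (a cyclic group of order d has φ(d) generators).
Cyclic subgroups by order — order 1: 1; order 2: 3.
Total: 4.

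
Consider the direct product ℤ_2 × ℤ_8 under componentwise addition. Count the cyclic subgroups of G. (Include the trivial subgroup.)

A cyclic subgroup of order d is generated by each of its φ(d) elements of order d, so the cyclic subgroups of order d number (#elements of order d)/φ(d).
Cyclic subgroups by order — order 1: 1; order 2: 3; order 4: 2; order 8: 2.
Total: 8.

8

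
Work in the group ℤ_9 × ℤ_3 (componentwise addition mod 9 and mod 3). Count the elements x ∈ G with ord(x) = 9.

An element (a,b) has order lcm(ord(a), ord(b)); count pairs with lcm equal to 9.
Enumerating gives 18 such elements.

18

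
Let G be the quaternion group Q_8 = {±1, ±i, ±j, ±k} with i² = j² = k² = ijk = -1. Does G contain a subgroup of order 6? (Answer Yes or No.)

No

6 does not divide |G| = 8, so by Lagrange no subgroup of order 6 exists.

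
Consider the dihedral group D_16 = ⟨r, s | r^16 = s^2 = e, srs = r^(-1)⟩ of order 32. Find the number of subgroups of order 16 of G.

|G| = 32 and 16 | 32, so subgroups of order 16 are possible by Lagrange.
The subgroups of order 16 are: {e, r, r^2, r^3, r^4, r^5, r^6, r^7, r^8, r^9, r^10, r^11, r^12, r^13, r^14, r^15}; {e, r^2, r^4, r^6, r^8, r^10, r^12, r^14, s, r^2s, r^4s, r^6s, r^8s, r^10s, r^12s, r^14s}; {e, r^2, r^4, r^6, r^8, r^10, r^12, r^14, rs, r^3s, r^5s, r^7s, r^9s, r^11s, r^13s, r^15s}.
So G has 3 subgroups of order 16.

3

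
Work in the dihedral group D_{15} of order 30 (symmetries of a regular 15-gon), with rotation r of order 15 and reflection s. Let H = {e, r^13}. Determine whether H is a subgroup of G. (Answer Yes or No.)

No

r^13 ∈ H but its inverse r^2 ∉ H, so H is not a subgroup.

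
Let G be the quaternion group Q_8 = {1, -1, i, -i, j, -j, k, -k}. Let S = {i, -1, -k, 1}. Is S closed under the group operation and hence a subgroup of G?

No

-k ∈ S but its inverse k ∉ S, so S is not a subgroup.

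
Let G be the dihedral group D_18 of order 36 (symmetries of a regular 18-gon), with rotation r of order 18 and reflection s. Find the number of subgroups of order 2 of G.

19

|G| = 36 and 2 | 36, so subgroups of order 2 are possible by Lagrange.
The subgroups of order 2 are: {e, r^10s}; {e, r^11s}; {e, r^12s}; {e, r^13s}; … (19 in all).
So G has 19 subgroups of order 2.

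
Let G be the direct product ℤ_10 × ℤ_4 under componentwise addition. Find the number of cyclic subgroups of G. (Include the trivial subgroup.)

Each element a generates a cyclic subgroup ⟨a⟩; distinct elements may generate the same one (a cyclic group of order d has φ(d) generators).
Cyclic subgroups by order — order 1: 1; order 2: 3; order 4: 2; order 5: 1; order 10: 3; order 20: 2.
Total: 12.

12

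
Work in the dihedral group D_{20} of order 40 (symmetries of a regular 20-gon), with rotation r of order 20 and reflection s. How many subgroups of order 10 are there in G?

|G| = 40 and 10 | 40, so subgroups of order 10 are possible by Lagrange.
The subgroups of order 10 are: {e, r^2, r^4, r^6, r^8, r^10, r^12, r^14, r^16, r^18}; {e, r^4, r^8, r^12, r^16, r^2s, r^6s, r^10s, r^14s, r^18s}; {e, r^4, r^8, r^12, r^16, r^3s, r^7s, r^11s, r^15s, r^19s}; {e, r^4, r^8, r^12, r^16, s, r^4s, r^8s, r^12s, r^16s}; … (5 in all).
So G has 5 subgroups of order 10.

5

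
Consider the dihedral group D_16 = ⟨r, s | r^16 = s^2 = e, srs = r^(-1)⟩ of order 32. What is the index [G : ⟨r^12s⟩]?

16

|⟨r^12s⟩| = 2 and |G| = 32.
By Lagrange, [G : H] = |G|/|H| = 32/2 = 16.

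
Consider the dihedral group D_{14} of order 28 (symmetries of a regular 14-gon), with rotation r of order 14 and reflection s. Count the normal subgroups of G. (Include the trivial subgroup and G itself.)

G has 28 subgroups. Checking conjugation-invariance by order — order 1: 1/1 normal; order 2: 1/15 normal; order 4: 0/7 normal; order 7: 1/1 normal; order 14: 3/3 normal; order 28: 1/1 normal.
Total normal subgroups: 7.

7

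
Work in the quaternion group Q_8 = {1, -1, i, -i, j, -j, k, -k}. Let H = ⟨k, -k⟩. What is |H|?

4

|⟨k⟩| = 4 and |⟨-k⟩| = 4, so |H| is a multiple of lcm(4, 4) = 4 and divides |G| = 8.
Closing under the operation: H = {1, -1, k, -k}, so |H| = 4.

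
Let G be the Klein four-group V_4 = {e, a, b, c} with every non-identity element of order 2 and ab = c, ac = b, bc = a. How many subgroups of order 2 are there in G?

3

|G| = 4 and 2 | 4, so subgroups of order 2 are possible by Lagrange.
The subgroups of order 2 are: {e, a}; {e, b}; {e, c}.
So G has 3 subgroups of order 2.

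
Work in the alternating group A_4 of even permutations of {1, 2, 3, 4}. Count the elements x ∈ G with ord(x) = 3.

The elements of order 3 are: (2 3 4), (2 4 3), (1 2 3), (1 2 4), (1 3 2), (1 3 4), (1 4 2), (1 4 3).
That's 8.

8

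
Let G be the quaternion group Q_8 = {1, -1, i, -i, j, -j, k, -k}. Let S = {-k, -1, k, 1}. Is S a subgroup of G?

Yes

|S| = 4 divides |G| = 8, consistent with Lagrange.
S contains the identity, every element's inverse is in S, and S is closed under ·: it is a subgroup.
In fact S = ⟨-k⟩.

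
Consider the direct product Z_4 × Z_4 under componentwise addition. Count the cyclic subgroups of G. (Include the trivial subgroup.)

10

Group the elements of G by the cyclic subgroup they generate; each cyclic subgroup of order d accounts for φ(d) elements.
Cyclic subgroups by order — order 1: 1; order 2: 3; order 4: 6.
Total: 10.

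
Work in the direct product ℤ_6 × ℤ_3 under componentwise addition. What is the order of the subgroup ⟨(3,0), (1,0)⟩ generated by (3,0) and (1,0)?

|⟨(3,0)⟩| = 2 and |⟨(1,0)⟩| = 6, so |H| is a multiple of lcm(2, 6) = 6 and divides |G| = 18.
Closing under the operation: H = {(0,0), (1,0), (2,0), (3,0), (4,0), (5,0)}, so |H| = 6.

6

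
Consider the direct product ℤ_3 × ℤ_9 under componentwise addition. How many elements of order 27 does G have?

An element (a,b) has order lcm(ord(a), ord(b)); count pairs with lcm equal to 27.
Enumerating gives 0 such elements.

0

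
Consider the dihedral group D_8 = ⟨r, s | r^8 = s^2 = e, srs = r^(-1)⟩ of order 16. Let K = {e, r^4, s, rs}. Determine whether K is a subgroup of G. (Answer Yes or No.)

Closure fails: s · r^4 = r^4s ∉ K. So K is not a subgroup.

No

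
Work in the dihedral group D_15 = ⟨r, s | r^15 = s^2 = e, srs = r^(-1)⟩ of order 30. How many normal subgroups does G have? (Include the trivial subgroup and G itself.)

5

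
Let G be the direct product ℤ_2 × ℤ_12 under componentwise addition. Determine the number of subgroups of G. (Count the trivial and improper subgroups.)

16

|G| = 24, so by Lagrange every subgroup order divides 24. Divisors: 1, 2, 3, 4, 6, 8, 12, 24.
Subgroups by order — order 1: 1; order 2: 3; order 3: 1; order 4: 3; order 6: 3; order 8: 1; order 12: 3; order 24: 1.
Total: 1 + 3 + 1 + 3 + 3 + 1 + 3 + 1 = 16.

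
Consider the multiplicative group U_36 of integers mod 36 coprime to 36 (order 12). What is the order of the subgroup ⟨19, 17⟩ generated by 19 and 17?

4

|⟨19⟩| = 2 and |⟨17⟩| = 2, so |H| is a multiple of lcm(2, 2) = 2 and divides |G| = 12.
Closing under the operation: H = {1, 17, 19, 35}, so |H| = 4.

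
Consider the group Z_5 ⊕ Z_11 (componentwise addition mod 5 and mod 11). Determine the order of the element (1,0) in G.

The order of (1,0) in Z_5 × Z_11 is lcm(ord(1) in Z_5, ord(0) in Z_11).
ord(1) = 5 and ord(0) = 1, so |⟨(1,0)⟩| = lcm(5, 1) = 5.

5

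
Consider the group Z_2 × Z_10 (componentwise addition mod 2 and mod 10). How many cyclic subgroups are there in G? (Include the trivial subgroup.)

Each element a generates a cyclic subgroup ⟨a⟩; distinct elements may generate the same one (a cyclic group of order d has φ(d) generators).
Cyclic subgroups by order — order 1: 1; order 2: 3; order 5: 1; order 10: 3.
Total: 8.

8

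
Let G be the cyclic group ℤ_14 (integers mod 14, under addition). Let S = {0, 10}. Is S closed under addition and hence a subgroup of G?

No

10 ∈ S but its inverse 4 ∉ S, so S is not a subgroup.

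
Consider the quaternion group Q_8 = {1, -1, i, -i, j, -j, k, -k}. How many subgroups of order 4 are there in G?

3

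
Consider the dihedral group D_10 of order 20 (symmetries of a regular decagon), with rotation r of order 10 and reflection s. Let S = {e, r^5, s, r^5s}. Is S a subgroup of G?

Yes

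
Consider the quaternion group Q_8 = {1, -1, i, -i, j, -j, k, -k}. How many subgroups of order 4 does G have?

3

|G| = 8 and 4 | 8, so subgroups of order 4 are possible by Lagrange.
The subgroups of order 4 are: {1, -1, i, -i}; {1, -1, j, -j}; {1, -1, k, -k}.
So G has 3 subgroups of order 4.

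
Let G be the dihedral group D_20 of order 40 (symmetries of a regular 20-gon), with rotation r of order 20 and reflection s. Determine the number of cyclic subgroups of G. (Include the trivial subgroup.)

Group the elements of G by the cyclic subgroup they generate; each cyclic subgroup of order d accounts for φ(d) elements.
Cyclic subgroups by order — order 1: 1; order 2: 21; order 4: 1; order 5: 1; order 10: 1; order 20: 1.
Total: 26.

26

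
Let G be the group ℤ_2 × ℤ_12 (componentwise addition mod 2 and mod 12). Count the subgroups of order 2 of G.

|G| = 24 and 2 | 24, so subgroups of order 2 are possible by Lagrange.
The subgroups of order 2 are: {(0,0), (0,6)}; {(0,0), (1,0)}; {(0,0), (1,6)}.
So G has 3 subgroups of order 2.

3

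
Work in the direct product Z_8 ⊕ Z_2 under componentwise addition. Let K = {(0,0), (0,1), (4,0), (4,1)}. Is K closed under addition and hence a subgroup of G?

|K| = 4 divides |G| = 16, consistent with Lagrange.
K contains the identity, every element's inverse is in K, and K is closed under +: it is a subgroup.

Yes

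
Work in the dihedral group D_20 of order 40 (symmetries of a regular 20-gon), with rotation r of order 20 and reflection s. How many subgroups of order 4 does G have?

11

|G| = 40 and 4 | 40, so subgroups of order 4 are possible by Lagrange.
The subgroups of order 4 are: {e, r^10, s, r^10s}; {e, r^10, rs, r^11s}; {e, r^10, r^2s, r^12s}; {e, r^10, r^3s, r^13s}; … (11 in all).
So G has 11 subgroups of order 4.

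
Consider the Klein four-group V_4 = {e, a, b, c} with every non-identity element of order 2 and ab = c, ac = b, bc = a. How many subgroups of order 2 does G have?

3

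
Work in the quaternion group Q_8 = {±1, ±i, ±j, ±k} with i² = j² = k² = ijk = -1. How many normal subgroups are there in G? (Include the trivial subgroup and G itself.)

6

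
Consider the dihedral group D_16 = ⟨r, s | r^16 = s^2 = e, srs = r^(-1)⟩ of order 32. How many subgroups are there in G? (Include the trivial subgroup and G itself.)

36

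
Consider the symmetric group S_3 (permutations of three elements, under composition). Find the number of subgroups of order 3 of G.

1

|G| = 6 and 3 | 6, so subgroups of order 3 are possible by Lagrange.
The subgroups of order 3 are: {e, (1 2 3), (1 3 2)}.
So G has 1 subgroup of order 3.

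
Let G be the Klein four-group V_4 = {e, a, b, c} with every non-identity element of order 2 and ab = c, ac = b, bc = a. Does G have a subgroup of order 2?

Yes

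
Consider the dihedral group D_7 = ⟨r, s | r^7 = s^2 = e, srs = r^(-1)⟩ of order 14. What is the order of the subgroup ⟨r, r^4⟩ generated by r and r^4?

7

|⟨r⟩| = 7 and |⟨r^4⟩| = 7, so |H| is a multiple of lcm(7, 7) = 7 and divides |G| = 14.
Closing under the operation: H = {e, r, r^2, r^3, r^4, r^5, r^6}, so |H| = 7.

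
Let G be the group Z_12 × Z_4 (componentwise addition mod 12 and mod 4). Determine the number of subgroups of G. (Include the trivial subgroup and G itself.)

|G| = 48, so by Lagrange every subgroup order divides 48. Divisors: 1, 2, 3, 4, 6, 8, 12, 16, 24, 48.
Subgroups by order — order 1: 1; order 2: 3; order 3: 1; order 4: 7; order 6: 3; order 8: 3; order 12: 7; order 16: 1; order 24: 3; order 48: 1.
Total: 1 + 3 + 1 + 7 + 3 + 3 + 7 + 1 + 3 + 1 = 30.

30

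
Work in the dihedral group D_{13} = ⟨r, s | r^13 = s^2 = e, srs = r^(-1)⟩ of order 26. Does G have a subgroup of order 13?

13 | 26. A subgroup of order 13 is {e, r, r^2, r^3, r^4, r^5, r^6, r^7, r^8, r^9, r^10, r^11, r^12}.

Yes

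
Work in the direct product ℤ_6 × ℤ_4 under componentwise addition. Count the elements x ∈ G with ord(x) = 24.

An element (a,b) has order lcm(ord(a), ord(b)); count pairs with lcm equal to 24.
Enumerating gives 0 such elements.

0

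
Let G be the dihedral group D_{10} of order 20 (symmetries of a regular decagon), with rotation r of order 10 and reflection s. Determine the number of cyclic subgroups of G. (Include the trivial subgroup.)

Group the elements of G by the cyclic subgroup they generate; each cyclic subgroup of order d accounts for φ(d) elements.
Cyclic subgroups by order — order 1: 1; order 2: 11; order 5: 1; order 10: 1.
Total: 14.

14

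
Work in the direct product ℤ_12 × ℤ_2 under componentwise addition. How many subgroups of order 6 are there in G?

|G| = 24 and 6 | 24, so subgroups of order 6 are possible by Lagrange.
The subgroups of order 6 are: {(0,0), (0,1), (4,0), (4,1), (8,0), (8,1)}; {(0,0), (2,0), (4,0), (6,0), (8,0), (10,0)}; {(0,0), (2,1), (4,0), (6,1), (8,0), (10,1)}.
So G has 3 subgroups of order 6.

3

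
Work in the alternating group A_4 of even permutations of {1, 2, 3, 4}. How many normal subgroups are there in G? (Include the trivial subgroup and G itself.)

G has 10 subgroups. Checking conjugation-invariance by order — order 1: 1/1 normal; order 2: 0/3 normal; order 3: 0/4 normal; order 4: 1/1 normal; order 12: 1/1 normal.
Total normal subgroups: 3.

3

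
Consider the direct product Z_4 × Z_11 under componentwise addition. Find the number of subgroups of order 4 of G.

|G| = 44 and 4 | 44, so subgroups of order 4 are possible by Lagrange.
The subgroups of order 4 are: {(0,0), (1,0), (2,0), (3,0)}.
So G has 1 subgroup of order 4.

1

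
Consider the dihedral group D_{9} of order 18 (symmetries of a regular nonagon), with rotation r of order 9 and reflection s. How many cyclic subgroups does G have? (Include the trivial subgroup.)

12

A cyclic subgroup of order d is generated by each of its φ(d) elements of order d, so the cyclic subgroups of order d number (#elements of order d)/φ(d).
Cyclic subgroups by order — order 1: 1; order 2: 9; order 3: 1; order 9: 1.
Total: 12.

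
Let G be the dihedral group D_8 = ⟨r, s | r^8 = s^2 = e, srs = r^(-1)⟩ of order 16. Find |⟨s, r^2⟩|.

8

|⟨s⟩| = 2 and |⟨r^2⟩| = 4, so |H| is a multiple of lcm(2, 4) = 4 and divides |G| = 16.
Closing under the operation: H = {e, r^2, r^4, r^6, s, r^2s, r^4s, r^6s}, so |H| = 8.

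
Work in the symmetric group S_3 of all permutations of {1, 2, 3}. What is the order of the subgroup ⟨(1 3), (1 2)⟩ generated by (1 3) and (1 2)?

|⟨(1 3)⟩| = 2 and |⟨(1 2)⟩| = 2, so |H| is a multiple of lcm(2, 2) = 2 and divides |G| = 6.
Closing {(1 3), (1 2)} under the group operation gives all of G, so |H| = 6.

6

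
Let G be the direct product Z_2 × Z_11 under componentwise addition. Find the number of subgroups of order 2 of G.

|G| = 22 and 2 | 22, so subgroups of order 2 are possible by Lagrange.
The subgroups of order 2 are: {(0,0), (1,0)}.
So G has 1 subgroup of order 2.

1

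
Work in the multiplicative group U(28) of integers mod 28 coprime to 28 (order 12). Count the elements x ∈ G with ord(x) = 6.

The elements of order 6 are: 3, 5, 11, 17, 19, 23.
That's 6.

6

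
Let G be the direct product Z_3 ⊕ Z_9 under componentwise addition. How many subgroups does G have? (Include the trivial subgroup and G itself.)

10

|G| = 27, so by Lagrange every subgroup order divides 27. Divisors: 1, 3, 9, 27.
Subgroups by order — order 1: 1; order 3: 4; order 9: 4; order 27: 1.
Total: 1 + 4 + 4 + 1 = 10.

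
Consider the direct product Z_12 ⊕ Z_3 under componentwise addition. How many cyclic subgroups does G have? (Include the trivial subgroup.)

15

Group the elements of G by the cyclic subgroup they generate; each cyclic subgroup of order d accounts for φ(d) elements.
Cyclic subgroups by order — order 1: 1; order 2: 1; order 3: 4; order 4: 1; order 6: 4; order 12: 4.
Total: 15.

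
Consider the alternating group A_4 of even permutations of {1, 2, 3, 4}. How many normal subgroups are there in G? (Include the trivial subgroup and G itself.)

G has 10 subgroups. Checking conjugation-invariance by order — order 1: 1/1 normal; order 2: 0/3 normal; order 3: 0/4 normal; order 4: 1/1 normal; order 12: 1/1 normal.
Total normal subgroups: 3.

3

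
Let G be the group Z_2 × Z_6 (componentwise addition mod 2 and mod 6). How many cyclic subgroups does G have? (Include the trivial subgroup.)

8

Group the elements of G by the cyclic subgroup they generate; each cyclic subgroup of order d accounts for φ(d) elements.
Cyclic subgroups by order — order 1: 1; order 2: 3; order 3: 1; order 6: 3.
Total: 8.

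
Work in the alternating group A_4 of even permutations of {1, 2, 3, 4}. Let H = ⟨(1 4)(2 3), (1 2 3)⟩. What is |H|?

|⟨(1 4)(2 3)⟩| = 2 and |⟨(1 2 3)⟩| = 3, so |H| is a multiple of lcm(2, 3) = 6 and divides |G| = 12.
Closing {(1 4)(2 3), (1 2 3)} under the group operation gives all of G, so |H| = 12.

12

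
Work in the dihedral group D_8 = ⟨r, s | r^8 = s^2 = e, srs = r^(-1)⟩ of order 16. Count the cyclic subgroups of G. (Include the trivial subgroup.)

Group the elements of G by the cyclic subgroup they generate; each cyclic subgroup of order d accounts for φ(d) elements.
Cyclic subgroups by order — order 1: 1; order 2: 9; order 4: 1; order 8: 1.
Total: 12.

12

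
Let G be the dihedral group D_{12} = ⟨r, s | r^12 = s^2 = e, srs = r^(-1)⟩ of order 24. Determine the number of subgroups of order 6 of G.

|G| = 24 and 6 | 24, so subgroups of order 6 are possible by Lagrange.
The subgroups of order 6 are: {e, r^2, r^4, r^6, r^8, r^10}; {e, r^4, r^8, r^2s, r^6s, r^10s}; {e, r^4, r^8, r^3s, r^7s, r^11s}; {e, r^4, r^8, s, r^4s, r^8s}; … (5 in all).
So G has 5 subgroups of order 6.

5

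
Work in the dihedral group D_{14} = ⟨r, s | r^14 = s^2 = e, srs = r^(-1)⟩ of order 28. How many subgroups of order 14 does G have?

|G| = 28 and 14 | 28, so subgroups of order 14 are possible by Lagrange.
The subgroups of order 14 are: {e, r, r^2, r^3, r^4, r^5, r^6, r^7, r^8, r^9, r^10, r^11, r^12, r^13}; {e, r^2, r^4, r^6, r^8, r^10, r^12, s, r^2s, r^4s, r^6s, r^8s, r^10s, r^12s}; {e, r^2, r^4, r^6, r^8, r^10, r^12, rs, r^3s, r^5s, r^7s, r^9s, r^11s, r^13s}.
So G has 3 subgroups of order 14.

3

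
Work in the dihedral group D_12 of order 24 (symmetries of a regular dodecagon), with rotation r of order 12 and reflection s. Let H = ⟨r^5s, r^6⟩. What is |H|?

|⟨r^5s⟩| = 2 and |⟨r^6⟩| = 2, so |H| is a multiple of lcm(2, 2) = 2 and divides |G| = 24.
Closing under the operation: H = {e, r^6, r^5s, r^11s}, so |H| = 4.

4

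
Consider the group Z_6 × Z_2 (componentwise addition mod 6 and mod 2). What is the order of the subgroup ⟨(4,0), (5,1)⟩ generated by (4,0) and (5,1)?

|⟨(4,0)⟩| = 3 and |⟨(5,1)⟩| = 6, so |H| is a multiple of lcm(3, 6) = 6 and divides |G| = 12.
Closing under the operation: H = {(0,0), (1,1), (2,0), (3,1), (4,0), (5,1)}, so |H| = 6.

6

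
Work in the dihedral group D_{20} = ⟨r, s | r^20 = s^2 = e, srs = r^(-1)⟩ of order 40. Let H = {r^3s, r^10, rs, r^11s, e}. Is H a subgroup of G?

Closure fails: r^11s · r^3s = r^8 ∉ H. So H is not a subgroup.

No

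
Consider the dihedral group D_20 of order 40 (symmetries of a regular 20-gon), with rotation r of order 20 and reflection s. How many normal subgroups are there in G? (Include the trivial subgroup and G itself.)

G has 48 subgroups. Checking conjugation-invariance by order — order 1: 1/1 normal; order 2: 1/21 normal; order 4: 1/11 normal; order 5: 1/1 normal; order 8: 0/5 normal; order 10: 1/5 normal; order 20: 3/3 normal; order 40: 1/1 normal.
Total normal subgroups: 9.

9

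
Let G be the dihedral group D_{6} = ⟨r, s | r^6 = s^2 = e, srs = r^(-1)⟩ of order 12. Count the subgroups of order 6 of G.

3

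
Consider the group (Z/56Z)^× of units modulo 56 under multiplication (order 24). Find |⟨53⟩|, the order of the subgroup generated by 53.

6

Compute successive powers of 53 mod 56: 53, 9, 29, 25, 37, 1; 53^6 ≡ 1 (mod 56).
So |⟨53⟩| = 6.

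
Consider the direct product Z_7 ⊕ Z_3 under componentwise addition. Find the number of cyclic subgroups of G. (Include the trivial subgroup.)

4

A cyclic subgroup of order d is generated by each of its φ(d) elements of order d, so the cyclic subgroups of order d number (#elements of order d)/φ(d).
Cyclic subgroups by order — order 1: 1; order 3: 1; order 7: 1; order 21: 1.
Total: 4.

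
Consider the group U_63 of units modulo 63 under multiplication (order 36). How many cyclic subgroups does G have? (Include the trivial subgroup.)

20

Group the elements of G by the cyclic subgroup they generate; each cyclic subgroup of order d accounts for φ(d) elements.
Cyclic subgroups by order — order 1: 1; order 2: 3; order 3: 4; order 6: 12.
Total: 20.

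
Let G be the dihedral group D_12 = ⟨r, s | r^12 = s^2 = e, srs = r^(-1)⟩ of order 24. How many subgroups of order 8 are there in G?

|G| = 24 and 8 | 24, so subgroups of order 8 are possible by Lagrange.
The subgroups of order 8 are: {e, r^3, r^6, r^9, rs, r^4s, r^7s, r^10s}; {e, r^3, r^6, r^9, r^2s, r^5s, r^8s, r^11s}; {e, r^3, r^6, r^9, s, r^3s, r^6s, r^9s}.
So G has 3 subgroups of order 8.

3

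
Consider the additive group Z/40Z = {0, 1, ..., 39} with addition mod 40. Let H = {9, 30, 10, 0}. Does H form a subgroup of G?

9 ∈ H but its inverse 31 ∉ H, so H is not a subgroup.

No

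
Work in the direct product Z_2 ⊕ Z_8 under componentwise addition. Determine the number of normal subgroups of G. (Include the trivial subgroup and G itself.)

11

G is abelian, so every subgroup is normal.
G has 11 subgroups in total, hence 11 normal subgroups.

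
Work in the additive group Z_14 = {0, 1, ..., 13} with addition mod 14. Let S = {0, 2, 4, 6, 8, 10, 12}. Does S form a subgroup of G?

|S| = 7 divides |G| = 14, consistent with Lagrange.
S contains the identity, every element's inverse is in S, and S is closed under +: it is a subgroup.
In fact S = ⟨2⟩.

Yes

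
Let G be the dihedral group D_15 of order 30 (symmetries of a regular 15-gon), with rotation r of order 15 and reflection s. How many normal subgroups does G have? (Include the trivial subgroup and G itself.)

G has 28 subgroups. Checking conjugation-invariance by order — order 1: 1/1 normal; order 2: 0/15 normal; order 3: 1/1 normal; order 5: 1/1 normal; order 6: 0/5 normal; order 10: 0/3 normal; order 15: 1/1 normal; order 30: 1/1 normal.
Total normal subgroups: 5.

5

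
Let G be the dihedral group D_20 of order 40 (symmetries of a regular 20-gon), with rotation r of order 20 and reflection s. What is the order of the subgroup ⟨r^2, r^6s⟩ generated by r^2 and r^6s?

20

|⟨r^2⟩| = 10 and |⟨r^6s⟩| = 2, so |H| is a multiple of lcm(10, 2) = 10 and divides |G| = 40.
Closing under the operation: H = {e, r^2, r^4, r^6, r^8, r^10, r^12, r^14, r^16, r^18, s, r^2s, r^4s, r^6s, r^8s, r^10s, r^12s, r^14s, r^16s, r^18s}, so |H| = 20.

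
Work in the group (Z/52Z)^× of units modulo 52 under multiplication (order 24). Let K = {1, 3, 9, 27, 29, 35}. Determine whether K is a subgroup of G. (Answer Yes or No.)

Yes

|K| = 6 divides |G| = 24, consistent with Lagrange.
K contains the identity, every element's inverse is in K, and K is closed under ·: it is a subgroup.
In fact K = ⟨3⟩.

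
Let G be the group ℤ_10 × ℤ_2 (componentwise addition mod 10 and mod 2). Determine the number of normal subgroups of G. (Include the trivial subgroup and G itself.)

G is abelian, so every subgroup is normal.
G has 10 subgroups in total, hence 10 normal subgroups.

10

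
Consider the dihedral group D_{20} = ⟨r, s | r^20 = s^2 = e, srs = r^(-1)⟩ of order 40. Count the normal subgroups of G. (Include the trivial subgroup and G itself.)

9

G has 48 subgroups. Checking conjugation-invariance by order — order 1: 1/1 normal; order 2: 1/21 normal; order 4: 1/11 normal; order 5: 1/1 normal; order 8: 0/5 normal; order 10: 1/5 normal; order 20: 3/3 normal; order 40: 1/1 normal.
Total normal subgroups: 9.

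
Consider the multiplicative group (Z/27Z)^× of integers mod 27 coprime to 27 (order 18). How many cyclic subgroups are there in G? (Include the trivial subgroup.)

6

Group the elements of G by the cyclic subgroup they generate; each cyclic subgroup of order d accounts for φ(d) elements.
Cyclic subgroups by order — order 1: 1; order 2: 1; order 3: 1; order 6: 1; order 9: 1; order 18: 1.
Total: 6.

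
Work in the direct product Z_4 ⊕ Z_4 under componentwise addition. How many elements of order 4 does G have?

An element (a,b) has order lcm(ord(a), ord(b)); count pairs with lcm equal to 4.
Enumerating gives 12 such elements.

12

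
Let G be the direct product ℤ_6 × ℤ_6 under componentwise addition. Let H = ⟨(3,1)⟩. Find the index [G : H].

6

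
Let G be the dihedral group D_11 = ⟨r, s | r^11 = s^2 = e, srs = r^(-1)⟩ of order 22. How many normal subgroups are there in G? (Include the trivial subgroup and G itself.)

G has 14 subgroups. Checking conjugation-invariance by order — order 1: 1/1 normal; order 2: 0/11 normal; order 11: 1/1 normal; order 22: 1/1 normal.
Total normal subgroups: 3.

3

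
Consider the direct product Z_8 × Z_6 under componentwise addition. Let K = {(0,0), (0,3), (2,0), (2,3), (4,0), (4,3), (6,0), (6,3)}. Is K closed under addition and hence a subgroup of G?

|K| = 8 divides |G| = 48, consistent with Lagrange.
K contains the identity, every element's inverse is in K, and K is closed under +: it is a subgroup.

Yes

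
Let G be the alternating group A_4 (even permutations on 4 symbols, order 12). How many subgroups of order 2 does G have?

|G| = 12 and 2 | 12, so subgroups of order 2 are possible by Lagrange.
The subgroups of order 2 are: {e, (1 2)(3 4)}; {e, (1 3)(2 4)}; {e, (1 4)(2 3)}.
So G has 3 subgroups of order 2.

3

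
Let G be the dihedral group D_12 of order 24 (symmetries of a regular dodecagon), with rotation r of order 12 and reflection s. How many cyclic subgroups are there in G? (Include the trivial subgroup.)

18

Each element a generates a cyclic subgroup ⟨a⟩; distinct elements may generate the same one (a cyclic group of order d has φ(d) generators).
Cyclic subgroups by order — order 1: 1; order 2: 13; order 3: 1; order 4: 1; order 6: 1; order 12: 1.
Total: 18.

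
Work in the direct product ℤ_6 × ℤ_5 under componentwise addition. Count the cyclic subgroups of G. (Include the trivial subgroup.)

8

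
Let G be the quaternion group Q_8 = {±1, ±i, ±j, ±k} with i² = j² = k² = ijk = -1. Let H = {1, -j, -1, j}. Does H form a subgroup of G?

|H| = 4 divides |G| = 8, consistent with Lagrange.
H contains the identity, every element's inverse is in H, and H is closed under ·: it is a subgroup.
In fact H = ⟨j⟩.

Yes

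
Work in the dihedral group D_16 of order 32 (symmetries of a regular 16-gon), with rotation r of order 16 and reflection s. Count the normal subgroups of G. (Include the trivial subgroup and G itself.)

8

G has 36 subgroups. Checking conjugation-invariance by order — order 1: 1/1 normal; order 2: 1/17 normal; order 4: 1/9 normal; order 8: 1/5 normal; order 16: 3/3 normal; order 32: 1/1 normal.
Total normal subgroups: 8.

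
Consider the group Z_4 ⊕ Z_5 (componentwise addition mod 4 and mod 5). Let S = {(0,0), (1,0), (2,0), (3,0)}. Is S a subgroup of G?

|S| = 4 divides |G| = 20, consistent with Lagrange.
S contains the identity, every element's inverse is in S, and S is closed under +: it is a subgroup.
In fact S = ⟨(1,0)⟩.

Yes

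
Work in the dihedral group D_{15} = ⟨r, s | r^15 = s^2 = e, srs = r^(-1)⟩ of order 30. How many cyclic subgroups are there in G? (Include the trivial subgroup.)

19

A cyclic subgroup of order d is generated by each of its φ(d) elements of order d, so the cyclic subgroups of order d number (#elements of order d)/φ(d).
Cyclic subgroups by order — order 1: 1; order 2: 15; order 3: 1; order 5: 1; order 15: 1.
Total: 19.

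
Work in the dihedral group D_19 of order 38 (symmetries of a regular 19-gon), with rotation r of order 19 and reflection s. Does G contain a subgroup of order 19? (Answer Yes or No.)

19 | 38. A subgroup of order 19 is {e, r, r^2, r^3, r^4, r^5, r^6, r^7, r^8, r^9, r^10, r^11, r^12, r^13, r^14, r^15, r^16, r^17, r^18}.

Yes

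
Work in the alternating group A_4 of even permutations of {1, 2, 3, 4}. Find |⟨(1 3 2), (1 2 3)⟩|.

|⟨(1 3 2)⟩| = 3 and |⟨(1 2 3)⟩| = 3, so |H| is a multiple of lcm(3, 3) = 3 and divides |G| = 12.
Closing under the operation: H = {e, (1 2 3), (1 3 2)}, so |H| = 3.

3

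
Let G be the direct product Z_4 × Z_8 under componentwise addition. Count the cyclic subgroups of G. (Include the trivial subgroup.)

14

A cyclic subgroup of order d is generated by each of its φ(d) elements of order d, so the cyclic subgroups of order d number (#elements of order d)/φ(d).
Cyclic subgroups by order — order 1: 1; order 2: 3; order 4: 6; order 8: 4.
Total: 14.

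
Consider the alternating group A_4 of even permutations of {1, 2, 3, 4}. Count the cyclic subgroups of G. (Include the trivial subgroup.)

8

A cyclic subgroup of order d is generated by each of its φ(d) elements of order d, so the cyclic subgroups of order d number (#elements of order d)/φ(d).
Cyclic subgroups by order — order 1: 1; order 2: 3; order 3: 4.
Total: 8.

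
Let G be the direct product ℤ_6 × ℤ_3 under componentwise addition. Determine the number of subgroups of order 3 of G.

4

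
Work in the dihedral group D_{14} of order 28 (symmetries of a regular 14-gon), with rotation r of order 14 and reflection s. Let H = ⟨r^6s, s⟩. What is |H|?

14

|⟨r^6s⟩| = 2 and |⟨s⟩| = 2, so |H| is a multiple of lcm(2, 2) = 2 and divides |G| = 28.
Closing under the operation: H = {e, r^2, r^4, r^6, r^8, r^10, r^12, s, r^2s, r^4s, r^6s, r^8s, r^10s, r^12s}, so |H| = 14.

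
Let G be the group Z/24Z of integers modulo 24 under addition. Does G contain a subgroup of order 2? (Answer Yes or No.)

2 | 24. A subgroup of order 2 is {0, 12}.

Yes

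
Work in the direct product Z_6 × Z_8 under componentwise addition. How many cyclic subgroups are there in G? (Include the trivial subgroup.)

Group the elements of G by the cyclic subgroup they generate; each cyclic subgroup of order d accounts for φ(d) elements.
Cyclic subgroups by order — order 1: 1; order 2: 3; order 3: 1; order 4: 2; order 6: 3; order 8: 2; order 12: 2; order 24: 2.
Total: 16.

16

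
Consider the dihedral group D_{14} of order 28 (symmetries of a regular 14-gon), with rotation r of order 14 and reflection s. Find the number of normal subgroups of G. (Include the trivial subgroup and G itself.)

G has 28 subgroups. Checking conjugation-invariance by order — order 1: 1/1 normal; order 2: 1/15 normal; order 4: 0/7 normal; order 7: 1/1 normal; order 14: 3/3 normal; order 28: 1/1 normal.
Total normal subgroups: 7.

7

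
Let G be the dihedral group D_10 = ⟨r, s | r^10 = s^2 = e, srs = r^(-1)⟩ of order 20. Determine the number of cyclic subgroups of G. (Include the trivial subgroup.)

A cyclic subgroup of order d is generated by each of its φ(d) elements of order d, so the cyclic subgroups of order d number (#elements of order d)/φ(d).
Cyclic subgroups by order — order 1: 1; order 2: 11; order 5: 1; order 10: 1.
Total: 14.

14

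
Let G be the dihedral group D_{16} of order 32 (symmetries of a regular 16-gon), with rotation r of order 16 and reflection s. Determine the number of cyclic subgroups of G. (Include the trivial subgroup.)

Each element a generates a cyclic subgroup ⟨a⟩; distinct elements may generate the same one (a cyclic group of order d has φ(d) generators).
Cyclic subgroups by order — order 1: 1; order 2: 17; order 4: 1; order 8: 1; order 16: 1.
Total: 21.

21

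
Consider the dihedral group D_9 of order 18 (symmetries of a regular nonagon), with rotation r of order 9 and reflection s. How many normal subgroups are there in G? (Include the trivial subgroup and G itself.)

4

G has 16 subgroups. Checking conjugation-invariance by order — order 1: 1/1 normal; order 2: 0/9 normal; order 3: 1/1 normal; order 6: 0/3 normal; order 9: 1/1 normal; order 18: 1/1 normal.
Total normal subgroups: 4.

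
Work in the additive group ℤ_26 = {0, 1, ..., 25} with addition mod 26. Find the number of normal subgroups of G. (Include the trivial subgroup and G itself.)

G is abelian, so every subgroup is normal.
G has 4 subgroups in total, hence 4 normal subgroups.

4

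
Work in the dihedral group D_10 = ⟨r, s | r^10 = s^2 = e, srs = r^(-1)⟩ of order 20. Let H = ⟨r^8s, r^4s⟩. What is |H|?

10

|⟨r^8s⟩| = 2 and |⟨r^4s⟩| = 2, so |H| is a multiple of lcm(2, 2) = 2 and divides |G| = 20.
Closing under the operation: H = {e, r^2, r^4, r^6, r^8, s, r^2s, r^4s, r^6s, r^8s}, so |H| = 10.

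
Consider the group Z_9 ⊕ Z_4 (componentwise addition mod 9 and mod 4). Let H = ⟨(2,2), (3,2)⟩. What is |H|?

18

|⟨(2,2)⟩| = 18 and |⟨(3,2)⟩| = 6, so |H| is a multiple of lcm(18, 6) = 18 and divides |G| = 36.
Closing under the operation: H = {(0,0), (0,2), (1,0), (1,2), (2,0), (2,2), (3,0), (3,2), (4,0), (4,2), (5,0), (5,2), (6,0), (6,2), (7,0), (7,2), (8,0), (8,2)}, so |H| = 18.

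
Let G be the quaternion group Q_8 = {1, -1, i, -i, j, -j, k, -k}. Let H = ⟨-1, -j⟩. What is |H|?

|⟨-1⟩| = 2 and |⟨-j⟩| = 4, so |H| is a multiple of lcm(2, 4) = 4 and divides |G| = 8.
Closing under the operation: H = {1, -1, j, -j}, so |H| = 4.

4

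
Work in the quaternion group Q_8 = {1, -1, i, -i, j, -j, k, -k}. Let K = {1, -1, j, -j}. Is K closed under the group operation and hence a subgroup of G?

Yes

|K| = 4 divides |G| = 8, consistent with Lagrange.
K contains the identity, every element's inverse is in K, and K is closed under ·: it is a subgroup.
In fact K = ⟨j⟩.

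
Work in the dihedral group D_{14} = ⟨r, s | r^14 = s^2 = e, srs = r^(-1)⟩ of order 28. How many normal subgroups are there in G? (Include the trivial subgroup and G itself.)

G has 28 subgroups. Checking conjugation-invariance by order — order 1: 1/1 normal; order 2: 1/15 normal; order 4: 0/7 normal; order 7: 1/1 normal; order 14: 3/3 normal; order 28: 1/1 normal.
Total normal subgroups: 7.

7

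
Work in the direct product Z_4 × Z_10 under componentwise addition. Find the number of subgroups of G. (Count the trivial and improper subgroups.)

16

|G| = 40, so by Lagrange every subgroup order divides 40. Divisors: 1, 2, 4, 5, 8, 10, 20, 40.
Subgroups by order — order 1: 1; order 2: 3; order 4: 3; order 5: 1; order 8: 1; order 10: 3; order 20: 3; order 40: 1.
Total: 1 + 3 + 3 + 1 + 1 + 3 + 3 + 1 = 16.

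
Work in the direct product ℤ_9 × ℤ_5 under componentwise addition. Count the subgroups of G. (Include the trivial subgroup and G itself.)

6

|G| = 45, so by Lagrange every subgroup order divides 45. Divisors: 1, 3, 5, 9, 15, 45.
Subgroups by order — order 1: 1; order 3: 1; order 5: 1; order 9: 1; order 15: 1; order 45: 1.
Total: 1 + 1 + 1 + 1 + 1 + 1 = 6.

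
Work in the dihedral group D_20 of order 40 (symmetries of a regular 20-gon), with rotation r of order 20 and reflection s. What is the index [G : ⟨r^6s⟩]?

20

|⟨r^6s⟩| = 2 and |G| = 40.
By Lagrange, [G : H] = |G|/|H| = 40/2 = 20.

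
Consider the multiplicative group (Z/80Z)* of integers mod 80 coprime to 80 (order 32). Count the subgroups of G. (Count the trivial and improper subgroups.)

|G| = 32, so by Lagrange every subgroup order divides 32. Divisors: 1, 2, 4, 8, 16, 32.
Subgroups by order — order 1: 1; order 2: 7; order 4: 19; order 8: 19; order 16: 7; order 32: 1.
Total: 1 + 7 + 19 + 19 + 7 + 1 = 54.

54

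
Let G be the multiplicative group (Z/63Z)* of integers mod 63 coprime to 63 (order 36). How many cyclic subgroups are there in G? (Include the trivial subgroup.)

20

A cyclic subgroup of order d is generated by each of its φ(d) elements of order d, so the cyclic subgroups of order d number (#elements of order d)/φ(d).
Cyclic subgroups by order — order 1: 1; order 2: 3; order 3: 4; order 6: 12.
Total: 20.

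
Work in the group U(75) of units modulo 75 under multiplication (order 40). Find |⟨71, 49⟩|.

|⟨71⟩| = 10 and |⟨49⟩| = 2, so |H| is a multiple of lcm(10, 2) = 10 and divides |G| = 40.
Closing under the operation: H = {1, 4, 11, 14, 16, 19, 26, 29, 31, 34, 41, 44, 46, 49, 56, 59, 61, 64, 71, 74}, so |H| = 20.

20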